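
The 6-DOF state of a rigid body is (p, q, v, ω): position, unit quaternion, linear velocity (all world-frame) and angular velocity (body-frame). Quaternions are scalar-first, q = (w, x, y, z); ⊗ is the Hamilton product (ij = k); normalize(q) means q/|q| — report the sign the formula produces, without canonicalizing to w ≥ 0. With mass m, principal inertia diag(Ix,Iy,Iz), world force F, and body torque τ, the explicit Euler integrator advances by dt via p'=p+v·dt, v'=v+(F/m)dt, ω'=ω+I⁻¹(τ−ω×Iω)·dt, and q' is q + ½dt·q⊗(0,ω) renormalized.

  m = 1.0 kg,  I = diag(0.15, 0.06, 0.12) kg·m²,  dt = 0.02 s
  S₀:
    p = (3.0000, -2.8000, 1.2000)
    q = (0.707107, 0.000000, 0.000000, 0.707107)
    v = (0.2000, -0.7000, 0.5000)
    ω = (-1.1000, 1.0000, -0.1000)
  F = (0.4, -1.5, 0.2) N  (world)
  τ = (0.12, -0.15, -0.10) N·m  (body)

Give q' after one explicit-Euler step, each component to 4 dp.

q⊗(0,ω) = (0.0707107, -1.4849247, -0.0707107, -0.0707107)
q + ½dt·q⊗(0,ω), renormalized = (0.7077, -0.0148, -0.0007, 0.7063)

q' = (0.7077, -0.0148, -0.0007, 0.7063)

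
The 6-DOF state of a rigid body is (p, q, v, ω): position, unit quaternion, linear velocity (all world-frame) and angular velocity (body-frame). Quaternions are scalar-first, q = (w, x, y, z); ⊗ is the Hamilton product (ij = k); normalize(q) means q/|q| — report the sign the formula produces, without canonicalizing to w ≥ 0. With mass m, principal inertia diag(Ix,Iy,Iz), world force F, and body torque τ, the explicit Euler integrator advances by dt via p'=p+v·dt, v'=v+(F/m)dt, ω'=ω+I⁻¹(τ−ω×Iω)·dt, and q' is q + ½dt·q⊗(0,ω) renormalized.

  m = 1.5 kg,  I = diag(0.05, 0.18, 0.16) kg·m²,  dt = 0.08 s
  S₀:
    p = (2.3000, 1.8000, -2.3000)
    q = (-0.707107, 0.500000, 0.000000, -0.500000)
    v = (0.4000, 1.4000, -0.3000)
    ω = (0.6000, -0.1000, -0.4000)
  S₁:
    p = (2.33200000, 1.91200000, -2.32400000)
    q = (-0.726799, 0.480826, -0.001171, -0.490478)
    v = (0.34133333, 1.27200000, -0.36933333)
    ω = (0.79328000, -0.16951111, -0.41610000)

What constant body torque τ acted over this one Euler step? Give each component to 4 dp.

rate change Δω = (0.19328000, -0.06951111, -0.01610000)
ω₀×(Iω₀) = (-0.0008, 0.0264, -0.0078)
I·α + gyro = (0.1200, -0.1300, -0.0400)

τ = (0.1200, -0.1300, -0.0400)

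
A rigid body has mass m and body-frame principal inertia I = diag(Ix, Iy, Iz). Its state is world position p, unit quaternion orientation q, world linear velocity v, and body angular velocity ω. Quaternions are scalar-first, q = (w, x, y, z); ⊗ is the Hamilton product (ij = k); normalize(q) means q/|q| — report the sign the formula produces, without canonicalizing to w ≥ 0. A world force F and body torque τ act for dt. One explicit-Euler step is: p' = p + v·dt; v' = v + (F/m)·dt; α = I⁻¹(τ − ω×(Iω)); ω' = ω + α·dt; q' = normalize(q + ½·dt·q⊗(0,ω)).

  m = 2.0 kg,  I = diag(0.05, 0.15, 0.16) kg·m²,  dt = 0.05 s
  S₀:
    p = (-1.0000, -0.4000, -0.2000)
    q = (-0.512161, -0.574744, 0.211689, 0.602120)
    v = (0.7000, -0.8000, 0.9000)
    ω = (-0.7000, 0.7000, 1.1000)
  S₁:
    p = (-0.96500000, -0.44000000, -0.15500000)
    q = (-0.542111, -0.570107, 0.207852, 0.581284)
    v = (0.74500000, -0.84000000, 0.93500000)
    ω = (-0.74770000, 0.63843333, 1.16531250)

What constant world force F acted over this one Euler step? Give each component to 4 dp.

Δv = v₁−v₀ = (0.04500000, -0.04000000, 0.03500000)
applied force F = (1.8000, -1.6000, 1.4000)

F = (1.8000, -1.6000, 1.4000)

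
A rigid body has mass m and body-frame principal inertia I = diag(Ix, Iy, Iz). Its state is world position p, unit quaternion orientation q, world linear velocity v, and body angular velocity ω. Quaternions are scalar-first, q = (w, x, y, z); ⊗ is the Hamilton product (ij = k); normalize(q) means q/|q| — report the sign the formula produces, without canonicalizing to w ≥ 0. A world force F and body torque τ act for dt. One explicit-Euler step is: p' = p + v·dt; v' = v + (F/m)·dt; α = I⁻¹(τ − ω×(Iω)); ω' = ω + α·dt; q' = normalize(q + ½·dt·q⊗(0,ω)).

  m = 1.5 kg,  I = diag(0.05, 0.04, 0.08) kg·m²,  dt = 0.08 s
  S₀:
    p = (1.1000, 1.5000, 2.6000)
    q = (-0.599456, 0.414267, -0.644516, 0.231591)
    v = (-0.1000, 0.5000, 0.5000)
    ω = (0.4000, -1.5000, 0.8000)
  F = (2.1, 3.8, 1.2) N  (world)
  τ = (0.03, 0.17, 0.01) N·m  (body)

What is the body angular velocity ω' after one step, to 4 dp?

ω' = (0.5248, -1.1408, 0.8040)

gyro term ω×Iω = (-0.0480, -0.0096, 0.0060)
α = I⁻¹(τ − ω×Iω) = (1.5600, 4.4900, 0.0500)
new body rate ω' = (0.5248, -1.1408, 0.8040)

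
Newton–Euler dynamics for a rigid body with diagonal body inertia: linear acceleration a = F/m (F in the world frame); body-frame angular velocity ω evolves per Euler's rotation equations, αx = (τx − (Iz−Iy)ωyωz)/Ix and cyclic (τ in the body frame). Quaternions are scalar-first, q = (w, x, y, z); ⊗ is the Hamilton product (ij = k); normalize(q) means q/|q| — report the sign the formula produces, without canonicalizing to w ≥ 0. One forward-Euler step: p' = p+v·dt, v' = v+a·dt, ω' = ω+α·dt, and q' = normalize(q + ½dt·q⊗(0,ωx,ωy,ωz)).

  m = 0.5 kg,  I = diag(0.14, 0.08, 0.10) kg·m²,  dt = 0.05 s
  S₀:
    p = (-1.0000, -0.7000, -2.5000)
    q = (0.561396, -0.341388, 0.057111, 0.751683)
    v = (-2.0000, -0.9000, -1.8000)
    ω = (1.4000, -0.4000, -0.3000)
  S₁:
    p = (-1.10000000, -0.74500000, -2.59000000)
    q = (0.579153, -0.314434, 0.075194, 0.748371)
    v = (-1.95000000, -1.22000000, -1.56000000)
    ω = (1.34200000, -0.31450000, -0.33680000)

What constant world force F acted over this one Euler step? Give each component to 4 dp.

Δv = v₁−v₀ = (0.05000000, -0.32000000, 0.24000000)
m·(v₁−v₀)/dt = (0.5000, -3.2000, 2.4000)

F = (0.5000, -3.2000, 2.4000)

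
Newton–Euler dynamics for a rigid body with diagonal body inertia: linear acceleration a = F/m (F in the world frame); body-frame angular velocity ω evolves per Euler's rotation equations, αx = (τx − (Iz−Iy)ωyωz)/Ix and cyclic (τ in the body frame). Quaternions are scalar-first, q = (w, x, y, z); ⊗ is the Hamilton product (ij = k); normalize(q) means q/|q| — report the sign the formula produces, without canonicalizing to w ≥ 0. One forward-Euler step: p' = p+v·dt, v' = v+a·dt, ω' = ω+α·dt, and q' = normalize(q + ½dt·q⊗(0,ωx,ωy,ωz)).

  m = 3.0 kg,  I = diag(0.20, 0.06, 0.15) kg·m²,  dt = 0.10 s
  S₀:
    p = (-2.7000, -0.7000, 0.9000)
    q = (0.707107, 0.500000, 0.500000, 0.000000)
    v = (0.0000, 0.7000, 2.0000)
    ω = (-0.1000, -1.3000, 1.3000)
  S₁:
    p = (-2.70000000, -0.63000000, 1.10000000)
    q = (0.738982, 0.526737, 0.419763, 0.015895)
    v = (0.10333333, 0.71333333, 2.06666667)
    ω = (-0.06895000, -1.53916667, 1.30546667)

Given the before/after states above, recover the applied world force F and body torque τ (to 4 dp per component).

F = (3.1000, 0.4000, 2.0000)
τ = (-0.0900, -0.1500, -0.0100)

Δω = ω₁−ω₀ = (0.03105000, -0.23916667, 0.00546667)
I·α + gyro = (-0.0900, -0.1500, -0.0100)
velocity change Δv = (0.10333333, 0.01333333, 0.06666667)
F = m·Δv/dt = (3.1000, 0.4000, 2.0000)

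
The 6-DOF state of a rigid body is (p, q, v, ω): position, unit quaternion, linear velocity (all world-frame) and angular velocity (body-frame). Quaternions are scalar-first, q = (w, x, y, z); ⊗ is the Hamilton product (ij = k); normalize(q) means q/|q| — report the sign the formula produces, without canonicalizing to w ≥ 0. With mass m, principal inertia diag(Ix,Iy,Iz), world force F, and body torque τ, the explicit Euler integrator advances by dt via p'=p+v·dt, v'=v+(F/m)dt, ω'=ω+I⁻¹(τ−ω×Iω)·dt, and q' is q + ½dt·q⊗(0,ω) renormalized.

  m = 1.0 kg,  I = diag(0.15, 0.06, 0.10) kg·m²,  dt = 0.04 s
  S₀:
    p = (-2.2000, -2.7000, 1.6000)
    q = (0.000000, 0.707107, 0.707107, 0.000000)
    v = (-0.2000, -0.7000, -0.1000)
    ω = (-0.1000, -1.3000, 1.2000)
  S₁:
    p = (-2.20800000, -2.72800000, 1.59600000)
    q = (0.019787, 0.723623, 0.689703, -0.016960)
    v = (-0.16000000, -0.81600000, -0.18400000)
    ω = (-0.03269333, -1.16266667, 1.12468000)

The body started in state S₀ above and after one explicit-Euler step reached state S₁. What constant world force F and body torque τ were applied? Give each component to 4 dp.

Δω = ω₁−ω₀ = (0.06730667, 0.13733333, -0.07532000)
precession coupling = (-0.0624, -0.0060, -0.0117)
τ = I·(Δω/dt) + ω₀×(Iω₀) = (0.1900, 0.2000, -0.2000)
v₁ − v₀ = (0.04000000, -0.11600000, -0.08400000)
m·(v₁−v₀)/dt = (1.0000, -2.9000, -2.1000)

F = (1.0000, -2.9000, -2.1000)
τ = (0.1900, 0.2000, -0.2000)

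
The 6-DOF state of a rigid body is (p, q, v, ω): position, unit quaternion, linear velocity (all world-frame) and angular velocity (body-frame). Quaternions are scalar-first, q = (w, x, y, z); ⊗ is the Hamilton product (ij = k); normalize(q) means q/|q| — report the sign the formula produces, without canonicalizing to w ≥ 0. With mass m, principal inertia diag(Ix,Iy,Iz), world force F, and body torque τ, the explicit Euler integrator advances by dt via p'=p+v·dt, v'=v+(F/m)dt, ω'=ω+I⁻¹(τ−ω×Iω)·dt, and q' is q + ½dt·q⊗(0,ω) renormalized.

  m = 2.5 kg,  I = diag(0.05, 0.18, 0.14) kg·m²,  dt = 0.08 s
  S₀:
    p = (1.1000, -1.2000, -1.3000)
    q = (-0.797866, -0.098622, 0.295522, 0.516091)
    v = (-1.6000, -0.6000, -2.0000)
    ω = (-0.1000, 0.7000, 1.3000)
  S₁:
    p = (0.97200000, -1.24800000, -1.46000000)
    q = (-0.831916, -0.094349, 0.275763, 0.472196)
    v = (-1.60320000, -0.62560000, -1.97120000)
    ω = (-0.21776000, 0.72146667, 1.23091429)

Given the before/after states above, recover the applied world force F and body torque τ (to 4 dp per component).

ω₁ − ω₀ = (-0.11776000, 0.02146667, -0.06908571)
precession coupling = (-0.0364, 0.0117, -0.0091)
I·α + gyro = (-0.1100, 0.0600, -0.1300)
Δv = v₁−v₀ = (-0.00320000, -0.02560000, 0.02880000)
m·(v₁−v₀)/dt = (-0.1000, -0.8000, 0.9000)

F = (-0.1000, -0.8000, 0.9000)
τ = (-0.1100, 0.0600, -0.1300)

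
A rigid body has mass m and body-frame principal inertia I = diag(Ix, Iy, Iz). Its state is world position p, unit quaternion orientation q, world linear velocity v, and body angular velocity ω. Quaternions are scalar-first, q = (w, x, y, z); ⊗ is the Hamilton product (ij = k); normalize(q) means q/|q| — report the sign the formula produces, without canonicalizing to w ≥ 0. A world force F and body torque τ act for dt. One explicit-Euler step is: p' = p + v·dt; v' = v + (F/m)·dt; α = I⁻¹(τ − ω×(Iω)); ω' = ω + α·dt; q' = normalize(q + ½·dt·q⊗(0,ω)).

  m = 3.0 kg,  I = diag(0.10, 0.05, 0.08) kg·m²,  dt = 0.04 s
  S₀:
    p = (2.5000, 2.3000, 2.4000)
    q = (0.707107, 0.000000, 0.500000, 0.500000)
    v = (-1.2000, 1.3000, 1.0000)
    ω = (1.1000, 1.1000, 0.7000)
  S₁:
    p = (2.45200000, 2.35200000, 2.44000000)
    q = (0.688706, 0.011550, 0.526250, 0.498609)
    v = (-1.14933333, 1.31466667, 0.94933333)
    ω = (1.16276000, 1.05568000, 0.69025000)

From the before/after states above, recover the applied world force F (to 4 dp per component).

F = (3.8000, 1.1000, -3.8000)

velocity change Δv = (0.05066667, 0.01466667, -0.05066667)
F = m·Δv/dt = (3.8000, 1.1000, -3.8000)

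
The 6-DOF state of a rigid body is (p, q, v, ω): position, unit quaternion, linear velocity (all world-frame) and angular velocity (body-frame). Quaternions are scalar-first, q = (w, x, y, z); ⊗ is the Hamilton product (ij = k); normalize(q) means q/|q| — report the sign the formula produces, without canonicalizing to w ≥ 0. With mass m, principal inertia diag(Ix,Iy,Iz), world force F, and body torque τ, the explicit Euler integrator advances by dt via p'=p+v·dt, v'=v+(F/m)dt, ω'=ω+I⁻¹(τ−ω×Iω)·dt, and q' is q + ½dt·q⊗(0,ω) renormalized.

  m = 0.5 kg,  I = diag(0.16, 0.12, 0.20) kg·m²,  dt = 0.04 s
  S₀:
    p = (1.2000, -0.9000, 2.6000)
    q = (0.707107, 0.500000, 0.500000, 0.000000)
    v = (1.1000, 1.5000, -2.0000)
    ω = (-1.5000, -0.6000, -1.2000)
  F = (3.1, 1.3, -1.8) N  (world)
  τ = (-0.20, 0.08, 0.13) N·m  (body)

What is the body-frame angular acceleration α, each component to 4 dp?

ω×(Iω) gyroscopic = (0.0576, -0.0720, -0.0360)
(τ − ω×Iω)/I = (-1.6100, 1.2667, 0.8300)

α = (-1.6100, 1.2667, 0.8300)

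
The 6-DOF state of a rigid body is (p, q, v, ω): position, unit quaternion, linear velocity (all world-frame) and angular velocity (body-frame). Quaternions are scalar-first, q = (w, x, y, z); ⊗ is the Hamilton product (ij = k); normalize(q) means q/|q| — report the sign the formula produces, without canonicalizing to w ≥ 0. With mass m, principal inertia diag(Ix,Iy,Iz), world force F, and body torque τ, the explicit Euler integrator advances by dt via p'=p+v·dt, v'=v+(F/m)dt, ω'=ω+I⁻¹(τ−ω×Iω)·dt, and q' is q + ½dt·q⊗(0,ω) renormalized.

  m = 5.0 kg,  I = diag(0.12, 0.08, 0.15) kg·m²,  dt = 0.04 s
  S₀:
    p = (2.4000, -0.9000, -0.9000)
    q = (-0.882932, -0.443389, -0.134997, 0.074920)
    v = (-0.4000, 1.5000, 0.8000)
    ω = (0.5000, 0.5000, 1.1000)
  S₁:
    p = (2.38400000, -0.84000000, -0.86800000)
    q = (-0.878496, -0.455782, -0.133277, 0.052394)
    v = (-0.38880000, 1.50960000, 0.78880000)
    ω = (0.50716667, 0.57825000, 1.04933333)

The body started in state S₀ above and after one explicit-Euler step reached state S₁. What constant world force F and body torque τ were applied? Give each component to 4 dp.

Δω = ω₁−ω₀ = (0.00716667, 0.07825000, -0.05066667)
precession coupling = (0.0385, -0.0165, -0.0100)
τ = I·(Δω/dt) + ω₀×(Iω₀) = (0.0600, 0.1400, -0.2000)
Δv = v₁−v₀ = (0.01120000, 0.00960000, -0.01120000)
applied force F = (1.4000, 1.2000, -1.4000)

F = (1.4000, 1.2000, -1.4000)
τ = (0.0600, 0.1400, -0.2000)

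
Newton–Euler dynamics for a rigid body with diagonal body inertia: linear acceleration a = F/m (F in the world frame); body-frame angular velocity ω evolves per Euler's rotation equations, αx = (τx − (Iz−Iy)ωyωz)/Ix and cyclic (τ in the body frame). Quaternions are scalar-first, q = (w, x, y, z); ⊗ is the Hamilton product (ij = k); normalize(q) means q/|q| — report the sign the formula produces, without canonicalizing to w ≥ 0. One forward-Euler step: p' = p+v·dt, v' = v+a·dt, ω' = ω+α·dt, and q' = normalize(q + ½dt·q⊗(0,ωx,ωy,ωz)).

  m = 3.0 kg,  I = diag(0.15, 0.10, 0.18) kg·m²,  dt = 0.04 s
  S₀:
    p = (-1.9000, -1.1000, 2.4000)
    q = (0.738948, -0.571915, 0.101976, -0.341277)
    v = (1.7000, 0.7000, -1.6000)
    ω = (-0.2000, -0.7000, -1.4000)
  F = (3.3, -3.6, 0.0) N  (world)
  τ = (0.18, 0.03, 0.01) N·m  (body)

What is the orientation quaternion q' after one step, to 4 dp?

q' = (0.7282, -0.5822, 0.0769, -0.3534)

q⊗(0,ω) = (-0.5207876, -0.5294499, -1.2496892, -0.6137915)
q + ½dt·q⊗(0,ω), renormalized = (0.7282, -0.5822, 0.0769, -0.3534)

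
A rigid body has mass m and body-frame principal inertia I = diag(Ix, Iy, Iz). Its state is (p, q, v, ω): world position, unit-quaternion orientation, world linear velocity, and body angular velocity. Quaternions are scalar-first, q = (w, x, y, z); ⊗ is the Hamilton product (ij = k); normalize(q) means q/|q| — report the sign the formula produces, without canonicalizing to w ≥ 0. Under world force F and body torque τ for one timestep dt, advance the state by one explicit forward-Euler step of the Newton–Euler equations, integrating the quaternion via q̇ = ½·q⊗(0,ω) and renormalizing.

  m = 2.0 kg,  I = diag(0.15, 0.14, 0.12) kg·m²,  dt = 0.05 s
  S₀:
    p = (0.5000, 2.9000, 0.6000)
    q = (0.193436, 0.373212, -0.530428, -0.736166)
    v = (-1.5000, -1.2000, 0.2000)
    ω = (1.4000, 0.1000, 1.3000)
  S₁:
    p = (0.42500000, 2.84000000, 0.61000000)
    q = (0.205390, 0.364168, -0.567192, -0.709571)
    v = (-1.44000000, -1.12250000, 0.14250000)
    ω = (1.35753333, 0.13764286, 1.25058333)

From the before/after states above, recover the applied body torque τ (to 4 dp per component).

τ = (-0.1300, 0.1600, -0.1200)

rate change Δω = (-0.04246667, 0.03764286, -0.04941667)
precession coupling = (-0.0026, 0.0546, -0.0014)
I·α + gyro = (-0.1300, 0.1600, -0.1200)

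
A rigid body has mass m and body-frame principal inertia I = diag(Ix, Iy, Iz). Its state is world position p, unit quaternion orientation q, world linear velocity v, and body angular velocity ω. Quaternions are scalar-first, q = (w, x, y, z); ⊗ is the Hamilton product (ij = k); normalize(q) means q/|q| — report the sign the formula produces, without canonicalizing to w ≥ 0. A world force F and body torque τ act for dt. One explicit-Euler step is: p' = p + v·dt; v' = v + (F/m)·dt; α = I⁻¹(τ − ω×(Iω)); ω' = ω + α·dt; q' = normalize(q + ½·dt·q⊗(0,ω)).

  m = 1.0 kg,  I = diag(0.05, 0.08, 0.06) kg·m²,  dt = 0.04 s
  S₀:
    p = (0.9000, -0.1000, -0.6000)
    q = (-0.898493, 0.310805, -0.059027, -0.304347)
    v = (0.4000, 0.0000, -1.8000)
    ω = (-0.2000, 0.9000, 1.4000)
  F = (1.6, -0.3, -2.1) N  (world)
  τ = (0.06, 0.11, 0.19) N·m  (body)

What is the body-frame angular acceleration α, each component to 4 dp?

α = (1.7040, 1.3400, 3.2567)

gyro term ω×Iω = (-0.0252, 0.0028, -0.0054)
α = I⁻¹(τ − ω×Iω) = (1.7040, 1.3400, 3.2567)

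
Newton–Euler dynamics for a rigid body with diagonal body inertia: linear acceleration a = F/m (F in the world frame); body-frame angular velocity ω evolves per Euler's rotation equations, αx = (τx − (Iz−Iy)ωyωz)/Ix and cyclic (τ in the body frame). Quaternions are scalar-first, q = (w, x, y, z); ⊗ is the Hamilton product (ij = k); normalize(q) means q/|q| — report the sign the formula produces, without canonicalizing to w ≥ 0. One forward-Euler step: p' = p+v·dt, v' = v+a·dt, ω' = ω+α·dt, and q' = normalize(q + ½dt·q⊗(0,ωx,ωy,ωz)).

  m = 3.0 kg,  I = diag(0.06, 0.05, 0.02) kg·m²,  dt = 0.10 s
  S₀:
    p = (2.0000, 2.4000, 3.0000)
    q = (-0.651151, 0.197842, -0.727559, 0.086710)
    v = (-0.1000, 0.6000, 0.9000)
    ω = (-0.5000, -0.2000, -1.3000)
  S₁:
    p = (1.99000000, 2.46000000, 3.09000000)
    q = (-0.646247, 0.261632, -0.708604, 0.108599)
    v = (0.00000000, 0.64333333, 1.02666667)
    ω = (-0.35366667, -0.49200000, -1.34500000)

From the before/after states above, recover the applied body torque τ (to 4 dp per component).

τ = (0.0800, -0.1200, -0.0100)

Δω = ω₁−ω₀ = (0.14633333, -0.29200000, -0.04500000)
ω₀×(Iω₀) = (-0.0078, 0.0260, -0.0010)
applied torque τ = (0.0800, -0.1200, -0.0100)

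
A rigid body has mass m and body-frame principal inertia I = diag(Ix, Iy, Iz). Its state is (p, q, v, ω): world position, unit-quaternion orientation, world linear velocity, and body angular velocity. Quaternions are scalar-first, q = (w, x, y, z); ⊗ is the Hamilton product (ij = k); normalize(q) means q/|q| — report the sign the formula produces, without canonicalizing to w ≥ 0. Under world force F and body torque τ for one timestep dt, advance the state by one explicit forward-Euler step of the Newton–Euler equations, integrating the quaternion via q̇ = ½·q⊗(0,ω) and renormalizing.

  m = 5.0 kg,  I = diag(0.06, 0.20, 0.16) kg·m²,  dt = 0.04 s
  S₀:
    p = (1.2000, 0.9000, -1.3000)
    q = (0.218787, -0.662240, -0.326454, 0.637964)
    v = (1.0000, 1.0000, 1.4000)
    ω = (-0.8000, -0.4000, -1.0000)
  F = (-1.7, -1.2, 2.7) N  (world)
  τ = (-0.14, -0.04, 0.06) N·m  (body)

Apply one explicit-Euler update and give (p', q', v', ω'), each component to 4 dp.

p' = (1.2400, 0.9400, -1.2440)
q' = (0.2183, -0.6539, -0.3515, 0.6334)
v' = (0.9864, 0.9904, 1.4216)
ω' = (-0.8827, -0.3920, -0.9962)

ω×(Iω) gyroscopic = (-0.0160, -0.0800, 0.0448)
α = I⁻¹(τ − ω×Iω) = (-2.0667, 0.2000, 0.0950)
ω' = ω + α·dt = (-0.8827, -0.3920, -0.9962)
q⊗(0,ω) = (-0.0224096, 0.4066100, -1.2601260, -0.2150542)
q + ½dt·q⊗(0,ω), renormalized = (0.2183, -0.6539, -0.3515, 0.6334)
p + v·dt = (1.2400, 0.9400, -1.2440)
new velocity v' = (0.9864, 0.9904, 1.4216)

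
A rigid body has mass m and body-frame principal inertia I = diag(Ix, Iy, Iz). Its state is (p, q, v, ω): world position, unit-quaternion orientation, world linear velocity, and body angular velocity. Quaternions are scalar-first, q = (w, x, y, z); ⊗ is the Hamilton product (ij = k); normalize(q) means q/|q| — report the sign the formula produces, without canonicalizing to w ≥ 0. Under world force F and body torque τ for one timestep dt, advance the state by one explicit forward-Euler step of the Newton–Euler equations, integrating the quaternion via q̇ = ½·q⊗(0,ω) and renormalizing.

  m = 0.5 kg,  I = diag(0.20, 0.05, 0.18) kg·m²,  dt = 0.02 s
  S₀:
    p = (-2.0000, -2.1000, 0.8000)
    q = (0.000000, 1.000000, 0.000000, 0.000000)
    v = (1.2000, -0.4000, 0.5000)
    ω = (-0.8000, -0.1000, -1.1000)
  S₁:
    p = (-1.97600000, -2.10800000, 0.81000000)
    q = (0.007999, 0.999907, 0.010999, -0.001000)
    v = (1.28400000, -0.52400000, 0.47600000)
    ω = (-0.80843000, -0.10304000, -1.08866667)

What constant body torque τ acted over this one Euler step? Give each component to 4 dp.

rate change Δω = (-0.00843000, -0.00304000, 0.01133333)
I·α + gyro = (-0.0700, 0.0100, 0.0900)

τ = (-0.0700, 0.0100, 0.0900)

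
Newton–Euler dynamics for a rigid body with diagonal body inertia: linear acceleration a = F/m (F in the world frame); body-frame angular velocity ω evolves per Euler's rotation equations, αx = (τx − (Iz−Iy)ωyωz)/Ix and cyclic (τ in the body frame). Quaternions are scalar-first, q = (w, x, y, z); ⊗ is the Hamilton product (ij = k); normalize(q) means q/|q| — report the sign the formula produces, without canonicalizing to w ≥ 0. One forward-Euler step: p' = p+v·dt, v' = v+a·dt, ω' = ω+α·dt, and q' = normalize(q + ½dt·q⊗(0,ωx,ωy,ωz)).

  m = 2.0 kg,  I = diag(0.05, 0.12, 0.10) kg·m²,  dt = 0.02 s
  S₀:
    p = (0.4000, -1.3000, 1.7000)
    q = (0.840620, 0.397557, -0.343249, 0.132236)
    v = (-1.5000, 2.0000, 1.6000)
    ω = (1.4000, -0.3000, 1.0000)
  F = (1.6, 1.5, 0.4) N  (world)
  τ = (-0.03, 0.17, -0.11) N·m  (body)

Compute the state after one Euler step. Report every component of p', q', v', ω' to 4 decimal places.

ω×(Iω) gyroscopic = (0.0060, -0.0700, -0.0294)
α = I⁻¹(τ − ω×Iω) = (-0.7200, 2.0000, -0.8060)
ω + α·dt = (1.3856, -0.2600, 0.9839)
2q̇ = q⊗(0,ω) = (-0.7917905, 0.8732898, -0.4646126, 1.2019015)
updated quaternion q' = (0.8326, 0.4062, -0.3478, 0.1442)
linear accel F/m = (0.8000, 0.7500, 0.2000)
new position p' = (0.3700, -1.2600, 1.7320)
new velocity v' = (-1.4840, 2.0150, 1.6040)

p' = (0.3700, -1.2600, 1.7320)
q' = (0.8326, 0.4062, -0.3478, 0.1442)
v' = (-1.4840, 2.0150, 1.6040)
ω' = (1.3856, -0.2600, 0.9839)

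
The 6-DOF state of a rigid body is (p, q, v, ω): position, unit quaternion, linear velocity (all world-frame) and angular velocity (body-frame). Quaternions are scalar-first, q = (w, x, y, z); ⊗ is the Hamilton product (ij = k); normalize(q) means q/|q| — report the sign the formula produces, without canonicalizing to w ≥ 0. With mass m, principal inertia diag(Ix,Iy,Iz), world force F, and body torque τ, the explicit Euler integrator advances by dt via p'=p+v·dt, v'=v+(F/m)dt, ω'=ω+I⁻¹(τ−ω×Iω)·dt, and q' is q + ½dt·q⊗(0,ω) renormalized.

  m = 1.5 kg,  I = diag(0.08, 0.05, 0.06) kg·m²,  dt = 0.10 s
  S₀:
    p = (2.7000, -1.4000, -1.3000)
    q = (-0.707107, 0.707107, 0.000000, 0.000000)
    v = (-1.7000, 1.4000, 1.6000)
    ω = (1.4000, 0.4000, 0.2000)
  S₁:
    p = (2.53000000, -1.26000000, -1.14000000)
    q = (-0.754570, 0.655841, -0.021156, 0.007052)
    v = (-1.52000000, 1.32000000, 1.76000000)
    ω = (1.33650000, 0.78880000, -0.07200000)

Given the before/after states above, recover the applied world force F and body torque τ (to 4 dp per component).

v₁ − v₀ = (0.18000000, -0.08000000, 0.16000000)
F = m·Δv/dt = (2.7000, -1.2000, 2.4000)
rate change Δω = (-0.06350000, 0.38880000, -0.27200000)
applied torque τ = (-0.0500, 0.2000, -0.1800)

F = (2.7000, -1.2000, 2.4000)
τ = (-0.0500, 0.2000, -0.1800)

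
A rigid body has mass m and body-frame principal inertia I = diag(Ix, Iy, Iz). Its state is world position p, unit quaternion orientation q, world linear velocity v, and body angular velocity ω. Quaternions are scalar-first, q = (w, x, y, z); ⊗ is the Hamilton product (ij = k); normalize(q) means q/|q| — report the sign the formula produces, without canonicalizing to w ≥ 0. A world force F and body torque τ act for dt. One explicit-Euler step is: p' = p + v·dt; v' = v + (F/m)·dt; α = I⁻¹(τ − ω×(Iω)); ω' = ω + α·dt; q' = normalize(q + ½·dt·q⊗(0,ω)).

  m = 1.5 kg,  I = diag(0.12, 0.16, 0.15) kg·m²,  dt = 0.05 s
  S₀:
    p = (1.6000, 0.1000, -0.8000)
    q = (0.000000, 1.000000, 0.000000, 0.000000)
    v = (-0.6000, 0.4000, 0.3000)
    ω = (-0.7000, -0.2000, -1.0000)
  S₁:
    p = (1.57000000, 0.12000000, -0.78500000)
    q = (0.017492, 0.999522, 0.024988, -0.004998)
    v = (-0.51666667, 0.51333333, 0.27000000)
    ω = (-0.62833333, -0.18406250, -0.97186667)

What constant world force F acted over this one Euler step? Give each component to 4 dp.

v₁ − v₀ = (0.08333333, 0.11333333, -0.03000000)
applied force F = (2.5000, 3.4000, -0.9000)

F = (2.5000, 3.4000, -0.9000)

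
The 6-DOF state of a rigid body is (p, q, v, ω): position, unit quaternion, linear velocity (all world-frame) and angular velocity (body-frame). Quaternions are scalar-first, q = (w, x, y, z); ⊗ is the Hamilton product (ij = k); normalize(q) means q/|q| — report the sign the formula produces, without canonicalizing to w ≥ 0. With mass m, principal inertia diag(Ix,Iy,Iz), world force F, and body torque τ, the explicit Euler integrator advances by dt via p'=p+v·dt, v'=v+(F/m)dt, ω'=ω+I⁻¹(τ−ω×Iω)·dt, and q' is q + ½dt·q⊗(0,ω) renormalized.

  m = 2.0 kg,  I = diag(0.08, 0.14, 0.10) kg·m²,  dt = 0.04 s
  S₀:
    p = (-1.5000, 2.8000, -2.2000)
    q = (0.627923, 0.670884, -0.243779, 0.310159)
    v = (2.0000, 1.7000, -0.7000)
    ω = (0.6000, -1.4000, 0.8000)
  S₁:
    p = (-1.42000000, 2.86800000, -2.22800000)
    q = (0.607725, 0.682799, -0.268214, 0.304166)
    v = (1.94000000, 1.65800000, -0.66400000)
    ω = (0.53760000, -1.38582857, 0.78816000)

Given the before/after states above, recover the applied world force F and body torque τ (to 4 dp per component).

velocity change Δv = (-0.06000000, -0.04200000, 0.03600000)
F = m·Δv/dt = (-3.0000, -2.1000, 1.8000)
rate change Δω = (-0.06240000, 0.01417143, -0.01184000)
τ = I·(Δω/dt) + ω₀×(Iω₀) = (-0.0800, 0.0400, -0.0800)

F = (-3.0000, -2.1000, 1.8000)
τ = (-0.0800, 0.0400, -0.0800)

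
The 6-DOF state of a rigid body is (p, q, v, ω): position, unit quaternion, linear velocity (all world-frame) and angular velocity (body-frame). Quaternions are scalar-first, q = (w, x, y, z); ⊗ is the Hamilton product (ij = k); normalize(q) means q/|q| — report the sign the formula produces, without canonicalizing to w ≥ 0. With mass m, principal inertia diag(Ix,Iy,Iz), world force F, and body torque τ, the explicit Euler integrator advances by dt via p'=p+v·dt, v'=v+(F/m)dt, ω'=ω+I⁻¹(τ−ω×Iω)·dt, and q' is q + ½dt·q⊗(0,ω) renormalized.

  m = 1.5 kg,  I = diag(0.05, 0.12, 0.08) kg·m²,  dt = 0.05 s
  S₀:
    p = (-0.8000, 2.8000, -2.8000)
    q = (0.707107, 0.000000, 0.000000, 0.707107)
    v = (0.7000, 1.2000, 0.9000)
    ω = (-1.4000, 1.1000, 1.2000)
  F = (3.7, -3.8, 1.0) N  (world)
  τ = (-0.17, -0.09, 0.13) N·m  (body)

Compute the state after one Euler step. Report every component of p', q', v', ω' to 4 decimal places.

precession coupling ω×(Iω) = (-0.0528, 0.0504, -0.1078)
α = I⁻¹(τ − ω×Iω) = (-2.3440, -1.1700, 2.9725)
ω' = ω + α·dt = (-1.5172, 1.0415, 1.3486)
2q̇ = q⊗(0,ω) = (-0.8485284, -1.7677675, -0.2121321, 0.8485284)
q + ½dt·q⊗(0,ω), renormalized = (0.6849, -0.0441, -0.0053, 0.7273)
p' = p + v·dt = (-0.7650, 2.8600, -2.7550)
v + (F/m)dt = (0.8233, 1.0733, 0.9333)

p' = (-0.7650, 2.8600, -2.7550)
q' = (0.6849, -0.0441, -0.0053, 0.7273)
v' = (0.8233, 1.0733, 0.9333)
ω' = (-1.5172, 1.0415, 1.3486)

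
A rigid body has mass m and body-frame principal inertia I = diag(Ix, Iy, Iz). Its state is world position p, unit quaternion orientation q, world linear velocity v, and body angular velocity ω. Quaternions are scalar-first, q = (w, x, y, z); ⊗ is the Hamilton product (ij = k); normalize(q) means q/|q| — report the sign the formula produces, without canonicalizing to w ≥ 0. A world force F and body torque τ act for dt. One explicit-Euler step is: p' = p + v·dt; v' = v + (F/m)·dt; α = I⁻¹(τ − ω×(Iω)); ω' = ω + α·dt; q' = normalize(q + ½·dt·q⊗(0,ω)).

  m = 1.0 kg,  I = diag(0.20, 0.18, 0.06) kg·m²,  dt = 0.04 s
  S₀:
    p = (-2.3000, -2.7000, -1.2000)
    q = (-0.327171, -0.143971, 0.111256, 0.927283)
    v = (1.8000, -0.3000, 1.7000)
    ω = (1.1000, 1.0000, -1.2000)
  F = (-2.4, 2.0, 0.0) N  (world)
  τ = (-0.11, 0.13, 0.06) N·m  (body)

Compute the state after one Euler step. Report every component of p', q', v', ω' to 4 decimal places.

p' = p + v·dt = (-2.2280, -2.7120, -1.1320)
v' = v + a·dt = (1.7040, -0.2200, 1.7000)
angular accel α = (-1.2700, 1.7489, 1.3667)
ω' = ω + α·dt = (1.0492, 1.0700, -1.1453)
Hamilton product q⊗(0,ω) = (1.1598517, -1.4206783, 0.5200751, 0.1262526)
q + ½dt·q⊗(0,ω), renormalized = (-0.3038, -0.1723, 0.1216, 0.9291)

p' = (-2.2280, -2.7120, -1.1320)
q' = (-0.3038, -0.1723, 0.1216, 0.9291)
v' = (1.7040, -0.2200, 1.7000)
ω' = (1.0492, 1.0700, -1.1453)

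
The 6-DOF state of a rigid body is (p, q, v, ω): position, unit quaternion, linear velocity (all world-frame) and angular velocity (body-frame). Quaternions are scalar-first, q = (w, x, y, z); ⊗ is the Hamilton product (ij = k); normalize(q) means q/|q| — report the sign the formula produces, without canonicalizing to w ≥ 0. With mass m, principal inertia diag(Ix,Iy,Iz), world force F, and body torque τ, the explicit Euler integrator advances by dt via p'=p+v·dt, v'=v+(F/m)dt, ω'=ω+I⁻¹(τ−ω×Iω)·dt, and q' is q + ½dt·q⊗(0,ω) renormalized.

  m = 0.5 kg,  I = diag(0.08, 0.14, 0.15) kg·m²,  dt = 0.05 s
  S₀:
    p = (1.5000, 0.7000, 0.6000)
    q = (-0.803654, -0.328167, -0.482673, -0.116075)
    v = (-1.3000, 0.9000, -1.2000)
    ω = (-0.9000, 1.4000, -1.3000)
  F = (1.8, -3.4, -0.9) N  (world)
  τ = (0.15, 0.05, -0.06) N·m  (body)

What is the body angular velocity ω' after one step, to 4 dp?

gyro term ω×Iω = (-0.0182, -0.0819, -0.0756)
angular accel α = (2.1025, 0.9421, 0.1040)
ω' = ω + α·dt = (-0.7949, 1.4471, -1.2948)

ω' = (-0.7949, 1.4471, -1.2948)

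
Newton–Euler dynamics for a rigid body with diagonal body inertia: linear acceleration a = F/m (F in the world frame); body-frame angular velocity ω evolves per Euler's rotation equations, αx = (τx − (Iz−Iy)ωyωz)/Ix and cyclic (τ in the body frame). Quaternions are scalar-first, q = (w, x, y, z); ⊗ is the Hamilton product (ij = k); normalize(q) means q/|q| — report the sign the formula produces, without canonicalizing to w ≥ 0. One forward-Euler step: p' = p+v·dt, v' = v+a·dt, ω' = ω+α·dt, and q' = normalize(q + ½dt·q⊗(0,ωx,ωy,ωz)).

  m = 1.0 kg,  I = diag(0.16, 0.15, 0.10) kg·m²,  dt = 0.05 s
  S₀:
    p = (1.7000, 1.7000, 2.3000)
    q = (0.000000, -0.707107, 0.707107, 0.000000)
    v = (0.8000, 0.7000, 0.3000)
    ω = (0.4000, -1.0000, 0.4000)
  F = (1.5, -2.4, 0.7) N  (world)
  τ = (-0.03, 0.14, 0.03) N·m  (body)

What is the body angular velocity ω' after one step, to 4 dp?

gyro term ω×Iω = (0.0200, 0.0096, 0.0040)
α = I⁻¹(τ − ω×Iω) = (-0.3125, 0.8693, 0.2600)
ω + α·dt = (0.3844, -0.9565, 0.4130)

ω' = (0.3844, -0.9565, 0.4130)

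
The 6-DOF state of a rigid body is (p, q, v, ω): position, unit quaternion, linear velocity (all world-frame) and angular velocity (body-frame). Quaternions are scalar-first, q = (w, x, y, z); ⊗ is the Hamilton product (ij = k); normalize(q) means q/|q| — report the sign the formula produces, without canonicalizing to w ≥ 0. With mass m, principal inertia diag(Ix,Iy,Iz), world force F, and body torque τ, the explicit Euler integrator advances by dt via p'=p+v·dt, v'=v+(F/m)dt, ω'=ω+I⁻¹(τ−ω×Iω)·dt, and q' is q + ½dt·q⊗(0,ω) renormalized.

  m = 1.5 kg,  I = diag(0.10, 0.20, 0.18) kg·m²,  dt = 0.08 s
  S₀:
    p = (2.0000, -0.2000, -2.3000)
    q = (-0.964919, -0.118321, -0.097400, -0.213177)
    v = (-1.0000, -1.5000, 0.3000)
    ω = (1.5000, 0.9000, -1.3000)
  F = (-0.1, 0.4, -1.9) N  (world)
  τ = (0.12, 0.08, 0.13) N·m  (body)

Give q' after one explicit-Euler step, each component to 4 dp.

q' = (-0.9618, -0.1629, -0.1505, -0.1608)

Hamilton product q⊗(0,ω) = (-0.0119886, -1.1288992, -1.3420099, 1.2940058)
q + ½dt·q⊗(0,ω), renormalized = (-0.9618, -0.1629, -0.1505, -0.1608)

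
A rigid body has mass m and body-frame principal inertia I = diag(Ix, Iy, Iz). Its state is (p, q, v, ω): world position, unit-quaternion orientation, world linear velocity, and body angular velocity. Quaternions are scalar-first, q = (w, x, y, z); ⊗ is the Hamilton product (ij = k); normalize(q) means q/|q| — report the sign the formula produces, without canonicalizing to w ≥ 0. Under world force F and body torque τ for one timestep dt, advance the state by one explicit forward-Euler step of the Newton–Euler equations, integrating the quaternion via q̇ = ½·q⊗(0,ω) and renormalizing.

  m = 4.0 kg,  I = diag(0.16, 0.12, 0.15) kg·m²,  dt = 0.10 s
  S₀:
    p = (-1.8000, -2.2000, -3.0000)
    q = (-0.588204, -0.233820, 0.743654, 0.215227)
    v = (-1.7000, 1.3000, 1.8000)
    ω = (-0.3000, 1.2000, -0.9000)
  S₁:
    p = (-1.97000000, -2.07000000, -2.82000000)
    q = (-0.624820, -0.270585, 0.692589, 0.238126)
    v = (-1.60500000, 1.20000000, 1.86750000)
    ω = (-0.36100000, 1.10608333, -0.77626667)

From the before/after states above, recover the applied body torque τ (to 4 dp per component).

τ = (-0.1300, -0.1100, 0.2000)

Δω = ω₁−ω₀ = (-0.06100000, -0.09391667, 0.12373333)
gyro term ω₀×Iω₀ = (-0.0324, 0.0027, 0.0144)
I·α + gyro = (-0.1300, -0.1100, 0.2000)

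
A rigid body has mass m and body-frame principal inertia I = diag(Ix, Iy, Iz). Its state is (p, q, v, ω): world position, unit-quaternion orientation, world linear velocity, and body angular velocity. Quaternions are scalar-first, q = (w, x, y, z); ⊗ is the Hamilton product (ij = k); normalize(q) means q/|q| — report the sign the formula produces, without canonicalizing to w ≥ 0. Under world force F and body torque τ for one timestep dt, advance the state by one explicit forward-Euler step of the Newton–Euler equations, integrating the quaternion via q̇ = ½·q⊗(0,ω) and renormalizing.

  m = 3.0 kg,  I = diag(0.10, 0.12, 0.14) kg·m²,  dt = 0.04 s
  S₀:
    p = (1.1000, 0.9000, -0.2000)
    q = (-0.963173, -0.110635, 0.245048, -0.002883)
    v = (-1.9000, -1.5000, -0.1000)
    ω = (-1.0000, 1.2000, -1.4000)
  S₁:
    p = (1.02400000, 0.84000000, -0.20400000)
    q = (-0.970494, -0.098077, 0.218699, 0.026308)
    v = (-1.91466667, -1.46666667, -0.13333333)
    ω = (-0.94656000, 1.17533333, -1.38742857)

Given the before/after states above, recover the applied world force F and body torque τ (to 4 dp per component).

F = (-1.1000, 2.5000, -2.5000)
τ = (0.1000, -0.1300, 0.0200)

v₁ − v₀ = (-0.01466667, 0.03333333, -0.03333333)
applied force F = (-1.1000, 2.5000, -2.5000)
rate change Δω = (0.05344000, -0.02466667, 0.01257143)
applied torque τ = (0.1000, -0.1300, 0.0200)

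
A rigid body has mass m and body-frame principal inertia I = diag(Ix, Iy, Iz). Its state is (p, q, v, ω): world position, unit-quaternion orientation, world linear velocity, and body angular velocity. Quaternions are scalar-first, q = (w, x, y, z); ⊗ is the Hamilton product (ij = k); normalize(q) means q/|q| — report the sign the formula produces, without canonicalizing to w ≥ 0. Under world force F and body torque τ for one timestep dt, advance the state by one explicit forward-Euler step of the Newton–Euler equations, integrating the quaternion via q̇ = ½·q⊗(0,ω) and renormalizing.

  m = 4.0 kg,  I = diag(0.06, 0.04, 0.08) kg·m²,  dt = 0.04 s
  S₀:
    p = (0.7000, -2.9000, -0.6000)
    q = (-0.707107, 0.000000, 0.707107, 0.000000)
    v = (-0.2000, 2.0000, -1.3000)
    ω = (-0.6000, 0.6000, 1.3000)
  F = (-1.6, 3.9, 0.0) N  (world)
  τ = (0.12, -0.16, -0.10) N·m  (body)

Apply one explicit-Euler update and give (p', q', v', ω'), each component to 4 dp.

p' = (0.6920, -2.8200, -0.6520)
q' = (-0.7152, 0.0269, 0.6983, -0.0099)
v' = (-0.2160, 2.0390, -1.3000)
ω' = (-0.5408, 0.4244, 1.2464)

gyro term ω×Iω = (0.0312, 0.0156, 0.0072)
α = I⁻¹(τ − ω×Iω) = (1.4800, -4.3900, -1.3400)
new body rate ω' = (-0.5408, 0.4244, 1.2464)
2q̇ = q⊗(0,ω) = (-0.4242642, 1.3435033, -0.4242642, -0.4949749)
q + ½dt·q⊗(0,ω), renormalized = (-0.7152, 0.0269, 0.6983, -0.0099)
new position p' = (0.6920, -2.8200, -0.6520)
v' = v + a·dt = (-0.2160, 2.0390, -1.3000)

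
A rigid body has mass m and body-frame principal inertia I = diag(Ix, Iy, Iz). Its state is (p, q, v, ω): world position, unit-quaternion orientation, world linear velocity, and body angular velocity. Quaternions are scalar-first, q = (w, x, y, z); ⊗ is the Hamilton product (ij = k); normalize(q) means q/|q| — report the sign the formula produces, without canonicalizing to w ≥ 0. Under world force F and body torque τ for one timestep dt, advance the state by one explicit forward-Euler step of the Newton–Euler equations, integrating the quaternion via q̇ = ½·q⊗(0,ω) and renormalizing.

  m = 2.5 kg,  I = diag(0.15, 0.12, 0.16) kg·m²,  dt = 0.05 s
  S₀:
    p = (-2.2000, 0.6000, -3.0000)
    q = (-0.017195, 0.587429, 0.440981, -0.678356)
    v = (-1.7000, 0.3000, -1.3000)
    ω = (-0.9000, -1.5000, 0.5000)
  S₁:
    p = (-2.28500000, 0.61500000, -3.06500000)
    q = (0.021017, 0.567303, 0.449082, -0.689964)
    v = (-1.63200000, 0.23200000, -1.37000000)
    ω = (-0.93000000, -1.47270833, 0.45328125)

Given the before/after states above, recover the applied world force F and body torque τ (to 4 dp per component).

F = (3.4000, -3.4000, -3.5000)
τ = (-0.1200, 0.0700, -0.1900)

Δω = ω₁−ω₀ = (-0.03000000, 0.02729167, -0.04671875)
ω₀×(Iω₀) = (-0.0300, 0.0045, -0.0405)
applied torque τ = (-0.1200, 0.0700, -0.1900)
Δv = v₁−v₀ = (0.06800000, -0.06800000, -0.07000000)
applied force F = (3.4000, -3.4000, -3.5000)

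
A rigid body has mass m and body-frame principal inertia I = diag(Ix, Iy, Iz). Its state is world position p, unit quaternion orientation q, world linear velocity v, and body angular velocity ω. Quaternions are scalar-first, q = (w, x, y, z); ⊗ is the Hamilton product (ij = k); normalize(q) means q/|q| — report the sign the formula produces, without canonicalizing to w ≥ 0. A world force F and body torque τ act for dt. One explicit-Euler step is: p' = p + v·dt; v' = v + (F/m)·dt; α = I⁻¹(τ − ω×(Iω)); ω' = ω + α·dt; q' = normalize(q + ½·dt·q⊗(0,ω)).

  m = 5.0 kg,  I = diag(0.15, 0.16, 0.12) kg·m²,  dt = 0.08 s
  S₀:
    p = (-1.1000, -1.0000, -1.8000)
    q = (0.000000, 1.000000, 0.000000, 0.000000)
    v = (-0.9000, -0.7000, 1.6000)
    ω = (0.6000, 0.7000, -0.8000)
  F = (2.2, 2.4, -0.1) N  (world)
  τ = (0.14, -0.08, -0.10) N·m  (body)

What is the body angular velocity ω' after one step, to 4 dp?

precession coupling ω×(Iω) = (0.0224, -0.0144, 0.0042)
(τ − ω×Iω)/I = (0.7840, -0.4100, -0.8683)
new body rate ω' = (0.6627, 0.6672, -0.8695)

ω' = (0.6627, 0.6672, -0.8695)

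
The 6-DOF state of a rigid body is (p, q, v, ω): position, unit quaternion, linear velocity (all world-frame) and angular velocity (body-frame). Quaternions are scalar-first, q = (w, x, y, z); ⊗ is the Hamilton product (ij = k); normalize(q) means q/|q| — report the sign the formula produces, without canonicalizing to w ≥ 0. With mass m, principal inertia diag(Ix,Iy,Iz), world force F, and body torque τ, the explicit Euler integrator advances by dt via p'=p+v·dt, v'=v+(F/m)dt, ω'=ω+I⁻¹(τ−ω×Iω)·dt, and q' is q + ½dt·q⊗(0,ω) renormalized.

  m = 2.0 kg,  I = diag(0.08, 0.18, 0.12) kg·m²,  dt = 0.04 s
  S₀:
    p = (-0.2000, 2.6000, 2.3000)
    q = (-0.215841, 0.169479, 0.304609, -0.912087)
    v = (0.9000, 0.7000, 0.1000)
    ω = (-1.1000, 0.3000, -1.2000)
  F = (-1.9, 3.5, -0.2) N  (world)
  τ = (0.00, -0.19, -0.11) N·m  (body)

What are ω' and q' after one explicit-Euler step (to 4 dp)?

ω' = (-1.1108, 0.2695, -1.2257)
q' = (-0.2357, 0.1723, 0.3273, -0.8987)

α = I⁻¹(τ − ω×Iω) = (-0.2700, -0.7622, -0.6417)
ω' = ω + α·dt = (-1.1108, 0.2695, -1.2257)
q⊗(0,ω) = (-0.9994602, 0.1455204, 1.1419182, 0.6449228)
q' = normalize(q + ½dt·q⊗(0,ω)) = (-0.2357, 0.1723, 0.3273, -0.8987)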